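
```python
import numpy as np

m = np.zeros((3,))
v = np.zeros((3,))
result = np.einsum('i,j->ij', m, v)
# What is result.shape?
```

(3, 3)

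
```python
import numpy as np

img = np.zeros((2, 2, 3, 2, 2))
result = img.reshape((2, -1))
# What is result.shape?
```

(2, 24)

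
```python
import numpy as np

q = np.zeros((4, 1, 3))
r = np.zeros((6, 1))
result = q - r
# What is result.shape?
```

(4, 6, 3)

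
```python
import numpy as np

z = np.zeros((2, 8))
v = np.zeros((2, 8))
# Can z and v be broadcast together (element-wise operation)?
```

Yes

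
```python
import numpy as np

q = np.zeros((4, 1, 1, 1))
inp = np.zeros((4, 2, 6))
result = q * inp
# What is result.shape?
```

(4, 4, 2, 6)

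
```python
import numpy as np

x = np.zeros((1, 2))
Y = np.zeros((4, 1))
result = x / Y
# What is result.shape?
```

(4, 2)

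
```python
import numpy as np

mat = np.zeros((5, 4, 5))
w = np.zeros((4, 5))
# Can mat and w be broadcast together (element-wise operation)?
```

Yes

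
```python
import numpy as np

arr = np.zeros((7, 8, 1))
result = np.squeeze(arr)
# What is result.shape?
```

(7, 8)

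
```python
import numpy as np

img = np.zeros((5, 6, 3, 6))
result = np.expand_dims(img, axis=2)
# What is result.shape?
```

(5, 6, 1, 3, 6)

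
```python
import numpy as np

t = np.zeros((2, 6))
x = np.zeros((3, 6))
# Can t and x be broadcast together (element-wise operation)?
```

No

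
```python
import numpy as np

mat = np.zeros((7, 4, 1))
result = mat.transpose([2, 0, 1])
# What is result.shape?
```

(1, 7, 4)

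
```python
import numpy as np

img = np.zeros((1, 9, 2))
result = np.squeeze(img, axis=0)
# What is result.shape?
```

(9, 2)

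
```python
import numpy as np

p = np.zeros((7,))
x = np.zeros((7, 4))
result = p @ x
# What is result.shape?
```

(4,)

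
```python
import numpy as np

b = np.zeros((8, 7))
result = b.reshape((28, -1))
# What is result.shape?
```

(28, 2)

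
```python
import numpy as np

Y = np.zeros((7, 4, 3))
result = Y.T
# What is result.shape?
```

(3, 4, 7)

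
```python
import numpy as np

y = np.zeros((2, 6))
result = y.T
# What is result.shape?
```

(6, 2)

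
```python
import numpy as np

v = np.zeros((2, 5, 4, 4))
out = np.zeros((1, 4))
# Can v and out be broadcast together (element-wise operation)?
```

Yes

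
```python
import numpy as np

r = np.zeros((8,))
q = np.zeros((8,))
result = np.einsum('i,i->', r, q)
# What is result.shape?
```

()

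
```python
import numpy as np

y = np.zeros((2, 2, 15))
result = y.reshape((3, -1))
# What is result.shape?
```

(3, 20)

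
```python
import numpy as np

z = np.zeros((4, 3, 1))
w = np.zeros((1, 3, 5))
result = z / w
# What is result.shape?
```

(4, 3, 5)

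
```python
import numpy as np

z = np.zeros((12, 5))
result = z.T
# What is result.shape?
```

(5, 12)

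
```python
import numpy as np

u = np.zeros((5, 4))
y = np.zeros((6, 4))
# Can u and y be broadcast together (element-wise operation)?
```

No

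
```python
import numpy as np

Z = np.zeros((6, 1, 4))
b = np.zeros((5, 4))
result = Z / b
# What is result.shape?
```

(6, 5, 4)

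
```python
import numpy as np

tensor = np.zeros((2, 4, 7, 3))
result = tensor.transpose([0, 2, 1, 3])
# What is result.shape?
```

(2, 7, 4, 3)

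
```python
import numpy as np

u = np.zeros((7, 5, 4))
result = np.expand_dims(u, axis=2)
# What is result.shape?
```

(7, 5, 1, 4)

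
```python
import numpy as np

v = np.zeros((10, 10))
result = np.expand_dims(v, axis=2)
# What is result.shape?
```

(10, 10, 1)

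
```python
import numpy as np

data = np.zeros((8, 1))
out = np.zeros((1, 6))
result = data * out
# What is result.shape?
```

(8, 6)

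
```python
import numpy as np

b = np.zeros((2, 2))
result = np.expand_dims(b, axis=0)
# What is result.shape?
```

(1, 2, 2)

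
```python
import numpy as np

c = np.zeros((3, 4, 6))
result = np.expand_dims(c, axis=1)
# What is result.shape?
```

(3, 1, 4, 6)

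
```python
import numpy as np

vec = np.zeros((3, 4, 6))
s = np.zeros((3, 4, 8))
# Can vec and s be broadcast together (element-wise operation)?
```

No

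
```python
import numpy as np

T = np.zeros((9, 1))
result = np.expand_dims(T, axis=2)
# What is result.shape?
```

(9, 1, 1)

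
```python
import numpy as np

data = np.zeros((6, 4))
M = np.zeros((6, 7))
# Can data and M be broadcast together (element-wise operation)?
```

No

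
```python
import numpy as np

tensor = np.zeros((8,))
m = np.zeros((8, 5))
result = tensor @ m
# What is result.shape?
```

(5,)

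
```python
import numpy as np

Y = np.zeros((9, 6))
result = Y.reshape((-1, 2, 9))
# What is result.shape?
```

(3, 2, 9)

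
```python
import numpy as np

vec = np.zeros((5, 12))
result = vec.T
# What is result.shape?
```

(12, 5)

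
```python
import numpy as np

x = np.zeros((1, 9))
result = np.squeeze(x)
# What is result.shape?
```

(9,)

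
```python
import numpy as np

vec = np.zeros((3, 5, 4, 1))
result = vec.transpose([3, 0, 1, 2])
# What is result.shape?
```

(1, 3, 5, 4)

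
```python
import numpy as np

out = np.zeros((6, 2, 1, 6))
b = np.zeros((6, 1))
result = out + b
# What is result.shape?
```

(6, 2, 6, 6)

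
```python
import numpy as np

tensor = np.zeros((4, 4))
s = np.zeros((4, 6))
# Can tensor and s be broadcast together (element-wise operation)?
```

No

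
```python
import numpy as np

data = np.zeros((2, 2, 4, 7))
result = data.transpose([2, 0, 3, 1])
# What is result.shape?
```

(4, 2, 7, 2)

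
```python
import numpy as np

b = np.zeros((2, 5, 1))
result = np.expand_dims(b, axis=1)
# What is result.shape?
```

(2, 1, 5, 1)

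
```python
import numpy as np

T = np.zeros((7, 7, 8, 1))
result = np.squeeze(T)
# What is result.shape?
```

(7, 7, 8)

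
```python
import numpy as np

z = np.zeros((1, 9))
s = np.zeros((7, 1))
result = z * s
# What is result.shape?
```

(7, 9)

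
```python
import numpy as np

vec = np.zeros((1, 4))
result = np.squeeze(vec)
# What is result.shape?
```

(4,)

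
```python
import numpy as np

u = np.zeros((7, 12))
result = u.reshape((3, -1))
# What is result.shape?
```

(3, 28)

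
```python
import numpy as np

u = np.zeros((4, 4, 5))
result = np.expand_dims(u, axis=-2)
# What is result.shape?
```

(4, 4, 1, 5)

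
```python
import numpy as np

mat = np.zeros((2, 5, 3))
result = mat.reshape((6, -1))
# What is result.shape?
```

(6, 5)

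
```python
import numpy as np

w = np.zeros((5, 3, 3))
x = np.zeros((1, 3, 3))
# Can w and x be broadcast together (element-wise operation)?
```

Yes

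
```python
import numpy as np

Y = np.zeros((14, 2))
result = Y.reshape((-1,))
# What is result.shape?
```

(28,)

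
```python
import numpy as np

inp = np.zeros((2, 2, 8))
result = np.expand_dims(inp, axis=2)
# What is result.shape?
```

(2, 2, 1, 8)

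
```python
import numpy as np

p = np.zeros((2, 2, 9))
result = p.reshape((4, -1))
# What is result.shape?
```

(4, 9)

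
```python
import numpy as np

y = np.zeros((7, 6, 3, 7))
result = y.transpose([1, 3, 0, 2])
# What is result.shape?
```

(6, 7, 7, 3)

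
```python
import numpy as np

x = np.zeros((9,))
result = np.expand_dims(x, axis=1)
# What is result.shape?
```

(9, 1)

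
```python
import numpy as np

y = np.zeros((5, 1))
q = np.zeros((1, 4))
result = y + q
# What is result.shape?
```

(5, 4)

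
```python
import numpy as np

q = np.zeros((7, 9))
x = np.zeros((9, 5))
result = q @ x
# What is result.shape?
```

(7, 5)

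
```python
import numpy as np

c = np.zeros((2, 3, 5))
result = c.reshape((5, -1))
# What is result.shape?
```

(5, 6)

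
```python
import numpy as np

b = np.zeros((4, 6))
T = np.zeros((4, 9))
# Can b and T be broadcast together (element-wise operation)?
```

No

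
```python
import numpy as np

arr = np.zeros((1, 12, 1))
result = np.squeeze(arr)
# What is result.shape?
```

(12,)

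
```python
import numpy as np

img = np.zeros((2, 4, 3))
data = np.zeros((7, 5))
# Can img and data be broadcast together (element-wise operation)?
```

No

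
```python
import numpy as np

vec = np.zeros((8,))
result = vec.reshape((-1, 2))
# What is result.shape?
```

(4, 2)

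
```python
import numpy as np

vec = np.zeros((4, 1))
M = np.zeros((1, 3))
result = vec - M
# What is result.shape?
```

(4, 3)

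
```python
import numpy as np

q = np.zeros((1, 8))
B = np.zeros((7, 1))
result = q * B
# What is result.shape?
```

(7, 8)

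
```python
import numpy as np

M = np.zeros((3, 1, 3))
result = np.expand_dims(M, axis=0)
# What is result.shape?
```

(1, 3, 1, 3)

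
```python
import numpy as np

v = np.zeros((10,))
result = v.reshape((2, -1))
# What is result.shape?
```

(2, 5)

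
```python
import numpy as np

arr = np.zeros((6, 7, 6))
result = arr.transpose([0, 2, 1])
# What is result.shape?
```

(6, 6, 7)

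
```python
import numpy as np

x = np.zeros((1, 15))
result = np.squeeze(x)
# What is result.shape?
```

(15,)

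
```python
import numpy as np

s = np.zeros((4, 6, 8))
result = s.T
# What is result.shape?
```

(8, 6, 4)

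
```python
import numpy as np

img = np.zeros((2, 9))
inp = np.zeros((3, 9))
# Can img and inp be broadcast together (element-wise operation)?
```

No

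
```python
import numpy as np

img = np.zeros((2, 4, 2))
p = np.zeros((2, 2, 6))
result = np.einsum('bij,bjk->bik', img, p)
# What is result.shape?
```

(2, 4, 6)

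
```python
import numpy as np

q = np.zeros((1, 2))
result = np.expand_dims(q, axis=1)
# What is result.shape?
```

(1, 1, 2)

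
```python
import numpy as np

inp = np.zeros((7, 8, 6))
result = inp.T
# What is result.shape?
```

(6, 8, 7)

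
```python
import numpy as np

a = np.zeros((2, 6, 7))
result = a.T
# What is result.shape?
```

(7, 6, 2)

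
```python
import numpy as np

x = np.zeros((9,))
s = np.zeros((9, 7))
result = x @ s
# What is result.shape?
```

(7,)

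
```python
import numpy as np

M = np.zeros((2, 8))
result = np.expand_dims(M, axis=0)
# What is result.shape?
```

(1, 2, 8)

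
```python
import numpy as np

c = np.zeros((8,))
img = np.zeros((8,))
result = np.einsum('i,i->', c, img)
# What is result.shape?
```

()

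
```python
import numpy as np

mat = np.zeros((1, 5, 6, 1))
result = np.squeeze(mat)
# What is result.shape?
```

(5, 6)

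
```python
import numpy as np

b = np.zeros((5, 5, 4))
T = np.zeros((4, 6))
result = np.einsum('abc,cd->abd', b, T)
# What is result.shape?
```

(5, 5, 6)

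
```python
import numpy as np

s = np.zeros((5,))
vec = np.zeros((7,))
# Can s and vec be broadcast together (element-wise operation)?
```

No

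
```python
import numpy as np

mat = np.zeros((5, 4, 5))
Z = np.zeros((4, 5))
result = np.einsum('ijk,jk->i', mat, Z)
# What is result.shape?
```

(5,)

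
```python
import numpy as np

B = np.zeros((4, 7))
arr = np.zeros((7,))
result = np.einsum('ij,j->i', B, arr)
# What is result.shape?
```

(4,)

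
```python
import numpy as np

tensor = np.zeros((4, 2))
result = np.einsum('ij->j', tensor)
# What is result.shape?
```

(2,)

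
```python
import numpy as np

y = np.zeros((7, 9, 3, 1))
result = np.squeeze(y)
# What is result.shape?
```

(7, 9, 3)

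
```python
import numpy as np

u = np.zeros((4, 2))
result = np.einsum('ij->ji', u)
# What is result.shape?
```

(2, 4)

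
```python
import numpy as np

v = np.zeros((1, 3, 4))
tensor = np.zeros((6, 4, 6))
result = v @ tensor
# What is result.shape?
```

(6, 3, 6)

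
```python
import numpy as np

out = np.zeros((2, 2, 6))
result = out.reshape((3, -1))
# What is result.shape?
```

(3, 8)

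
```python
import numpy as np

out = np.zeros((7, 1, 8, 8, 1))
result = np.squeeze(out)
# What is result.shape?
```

(7, 8, 8)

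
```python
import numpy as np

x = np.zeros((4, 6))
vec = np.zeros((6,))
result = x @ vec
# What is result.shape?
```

(4,)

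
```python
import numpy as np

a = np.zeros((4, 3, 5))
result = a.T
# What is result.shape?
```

(5, 3, 4)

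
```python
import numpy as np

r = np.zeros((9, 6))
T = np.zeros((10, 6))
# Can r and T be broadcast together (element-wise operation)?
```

No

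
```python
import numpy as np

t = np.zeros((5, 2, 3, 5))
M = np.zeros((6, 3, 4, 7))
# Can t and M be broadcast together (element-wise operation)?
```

No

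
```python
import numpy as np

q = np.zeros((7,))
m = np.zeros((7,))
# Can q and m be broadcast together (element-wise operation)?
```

Yes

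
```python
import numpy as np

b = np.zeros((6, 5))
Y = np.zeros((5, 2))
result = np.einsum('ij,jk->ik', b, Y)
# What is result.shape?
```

(6, 2)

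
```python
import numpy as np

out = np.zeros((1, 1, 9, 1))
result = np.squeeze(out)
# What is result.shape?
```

(9,)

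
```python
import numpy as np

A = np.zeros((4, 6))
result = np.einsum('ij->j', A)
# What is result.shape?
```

(6,)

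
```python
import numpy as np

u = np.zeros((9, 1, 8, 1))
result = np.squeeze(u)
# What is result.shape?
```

(9, 8)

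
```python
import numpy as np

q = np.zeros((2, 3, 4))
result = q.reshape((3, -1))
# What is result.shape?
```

(3, 8)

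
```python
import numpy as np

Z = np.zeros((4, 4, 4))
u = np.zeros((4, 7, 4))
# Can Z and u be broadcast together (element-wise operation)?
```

No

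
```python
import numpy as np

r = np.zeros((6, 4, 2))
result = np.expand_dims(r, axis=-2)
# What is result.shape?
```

(6, 4, 1, 2)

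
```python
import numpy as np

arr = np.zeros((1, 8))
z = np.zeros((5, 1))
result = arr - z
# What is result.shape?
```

(5, 8)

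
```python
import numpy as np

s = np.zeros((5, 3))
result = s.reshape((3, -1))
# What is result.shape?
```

(3, 5)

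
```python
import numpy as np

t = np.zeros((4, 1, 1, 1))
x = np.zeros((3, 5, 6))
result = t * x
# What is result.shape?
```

(4, 3, 5, 6)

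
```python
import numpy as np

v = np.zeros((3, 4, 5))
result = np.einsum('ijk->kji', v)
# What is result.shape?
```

(5, 4, 3)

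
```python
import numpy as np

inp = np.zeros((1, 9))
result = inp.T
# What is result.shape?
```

(9, 1)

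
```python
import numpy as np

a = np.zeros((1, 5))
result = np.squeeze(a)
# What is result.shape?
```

(5,)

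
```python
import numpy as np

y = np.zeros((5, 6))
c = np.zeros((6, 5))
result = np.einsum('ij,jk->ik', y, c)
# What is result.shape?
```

(5, 5)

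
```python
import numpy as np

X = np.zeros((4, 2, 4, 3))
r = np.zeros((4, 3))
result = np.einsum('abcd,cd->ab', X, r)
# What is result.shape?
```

(4, 2)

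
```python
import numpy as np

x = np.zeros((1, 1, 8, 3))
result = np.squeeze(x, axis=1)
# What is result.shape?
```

(1, 8, 3)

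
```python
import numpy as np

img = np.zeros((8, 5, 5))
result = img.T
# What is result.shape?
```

(5, 5, 8)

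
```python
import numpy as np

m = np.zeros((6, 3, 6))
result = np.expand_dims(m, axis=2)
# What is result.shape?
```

(6, 3, 1, 6)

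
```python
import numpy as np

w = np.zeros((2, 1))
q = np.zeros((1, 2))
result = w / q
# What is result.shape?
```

(2, 2)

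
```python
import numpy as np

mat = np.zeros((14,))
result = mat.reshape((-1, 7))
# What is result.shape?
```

(2, 7)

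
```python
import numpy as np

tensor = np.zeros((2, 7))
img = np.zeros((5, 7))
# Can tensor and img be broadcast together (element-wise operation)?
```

No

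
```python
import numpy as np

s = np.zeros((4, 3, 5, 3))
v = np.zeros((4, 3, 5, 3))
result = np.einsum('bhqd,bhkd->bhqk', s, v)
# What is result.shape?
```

(4, 3, 5, 5)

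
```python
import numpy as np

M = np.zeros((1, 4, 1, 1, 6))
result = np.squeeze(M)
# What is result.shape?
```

(4, 6)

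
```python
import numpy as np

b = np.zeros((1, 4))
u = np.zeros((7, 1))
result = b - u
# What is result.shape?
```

(7, 4)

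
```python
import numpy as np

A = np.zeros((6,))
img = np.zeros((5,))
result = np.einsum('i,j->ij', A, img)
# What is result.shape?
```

(6, 5)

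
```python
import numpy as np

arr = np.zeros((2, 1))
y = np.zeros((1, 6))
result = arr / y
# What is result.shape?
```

(2, 6)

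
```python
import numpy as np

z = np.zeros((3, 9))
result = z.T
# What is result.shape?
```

(9, 3)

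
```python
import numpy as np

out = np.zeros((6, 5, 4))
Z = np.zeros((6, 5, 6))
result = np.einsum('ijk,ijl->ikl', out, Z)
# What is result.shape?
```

(6, 4, 6)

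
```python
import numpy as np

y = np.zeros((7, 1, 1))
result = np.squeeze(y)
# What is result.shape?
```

(7,)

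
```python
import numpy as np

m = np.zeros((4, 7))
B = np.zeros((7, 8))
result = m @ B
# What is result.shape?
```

(4, 8)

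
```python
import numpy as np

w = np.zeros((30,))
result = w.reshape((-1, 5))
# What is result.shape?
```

(6, 5)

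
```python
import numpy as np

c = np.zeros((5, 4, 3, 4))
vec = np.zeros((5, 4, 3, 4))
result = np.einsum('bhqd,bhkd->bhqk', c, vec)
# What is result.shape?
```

(5, 4, 3, 3)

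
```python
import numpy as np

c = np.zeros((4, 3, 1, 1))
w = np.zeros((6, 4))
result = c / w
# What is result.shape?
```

(4, 3, 6, 4)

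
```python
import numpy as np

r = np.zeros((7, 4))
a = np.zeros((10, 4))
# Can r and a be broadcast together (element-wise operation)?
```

No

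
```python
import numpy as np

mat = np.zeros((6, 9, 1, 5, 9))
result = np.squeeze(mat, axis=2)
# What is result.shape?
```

(6, 9, 5, 9)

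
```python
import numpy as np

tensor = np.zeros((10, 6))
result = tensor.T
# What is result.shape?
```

(6, 10)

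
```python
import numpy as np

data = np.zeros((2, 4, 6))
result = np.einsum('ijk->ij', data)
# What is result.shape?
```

(2, 4)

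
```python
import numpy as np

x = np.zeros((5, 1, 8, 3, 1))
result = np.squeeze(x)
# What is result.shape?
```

(5, 8, 3)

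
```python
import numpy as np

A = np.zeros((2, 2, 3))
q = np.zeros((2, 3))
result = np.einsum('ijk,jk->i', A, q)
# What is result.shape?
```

(2,)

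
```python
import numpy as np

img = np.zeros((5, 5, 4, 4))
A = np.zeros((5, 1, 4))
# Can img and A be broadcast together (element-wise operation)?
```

Yes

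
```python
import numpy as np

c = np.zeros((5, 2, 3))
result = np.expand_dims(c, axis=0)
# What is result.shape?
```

(1, 5, 2, 3)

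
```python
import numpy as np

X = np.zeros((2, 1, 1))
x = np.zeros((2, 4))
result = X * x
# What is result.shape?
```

(2, 2, 4)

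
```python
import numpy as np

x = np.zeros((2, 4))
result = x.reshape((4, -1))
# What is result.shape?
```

(4, 2)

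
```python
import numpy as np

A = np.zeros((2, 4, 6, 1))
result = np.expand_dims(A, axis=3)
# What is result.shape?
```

(2, 4, 6, 1, 1)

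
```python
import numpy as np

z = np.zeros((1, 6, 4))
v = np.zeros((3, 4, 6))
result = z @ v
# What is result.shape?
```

(3, 6, 6)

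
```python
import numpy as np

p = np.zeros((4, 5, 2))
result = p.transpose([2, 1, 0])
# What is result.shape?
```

(2, 5, 4)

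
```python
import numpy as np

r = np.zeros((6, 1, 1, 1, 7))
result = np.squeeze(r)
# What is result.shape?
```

(6, 7)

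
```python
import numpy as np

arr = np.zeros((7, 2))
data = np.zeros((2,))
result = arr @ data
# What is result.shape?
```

(7,)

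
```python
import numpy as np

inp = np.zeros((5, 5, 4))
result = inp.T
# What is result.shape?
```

(4, 5, 5)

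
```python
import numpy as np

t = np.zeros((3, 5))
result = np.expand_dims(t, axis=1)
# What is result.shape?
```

(3, 1, 5)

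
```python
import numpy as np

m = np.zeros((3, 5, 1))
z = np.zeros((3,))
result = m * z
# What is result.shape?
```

(3, 5, 3)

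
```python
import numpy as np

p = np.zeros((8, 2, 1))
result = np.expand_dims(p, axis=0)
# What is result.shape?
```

(1, 8, 2, 1)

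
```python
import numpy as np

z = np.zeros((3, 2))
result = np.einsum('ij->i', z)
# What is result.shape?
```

(3,)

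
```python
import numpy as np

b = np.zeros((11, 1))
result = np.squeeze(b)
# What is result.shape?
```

(11,)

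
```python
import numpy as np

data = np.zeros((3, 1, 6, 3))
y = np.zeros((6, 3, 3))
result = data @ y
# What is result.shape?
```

(3, 6, 6, 3)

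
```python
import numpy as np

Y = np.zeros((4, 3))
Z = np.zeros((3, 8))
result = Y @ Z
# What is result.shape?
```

(4, 8)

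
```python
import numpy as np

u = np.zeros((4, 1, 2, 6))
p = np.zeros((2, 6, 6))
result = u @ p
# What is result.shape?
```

(4, 2, 2, 6)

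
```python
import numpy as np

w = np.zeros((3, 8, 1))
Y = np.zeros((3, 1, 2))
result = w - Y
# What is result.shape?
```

(3, 8, 2)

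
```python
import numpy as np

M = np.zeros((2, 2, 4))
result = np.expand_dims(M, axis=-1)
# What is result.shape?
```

(2, 2, 4, 1)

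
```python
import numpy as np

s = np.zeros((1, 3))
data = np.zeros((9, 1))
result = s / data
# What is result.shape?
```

(9, 3)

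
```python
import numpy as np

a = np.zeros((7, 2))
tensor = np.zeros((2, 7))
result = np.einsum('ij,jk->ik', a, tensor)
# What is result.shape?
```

(7, 7)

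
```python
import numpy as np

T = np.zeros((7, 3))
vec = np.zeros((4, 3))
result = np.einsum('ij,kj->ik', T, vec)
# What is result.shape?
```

(7, 4)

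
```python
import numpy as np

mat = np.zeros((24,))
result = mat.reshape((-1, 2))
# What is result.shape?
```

(12, 2)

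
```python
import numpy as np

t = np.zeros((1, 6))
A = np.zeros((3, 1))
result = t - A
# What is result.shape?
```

(3, 6)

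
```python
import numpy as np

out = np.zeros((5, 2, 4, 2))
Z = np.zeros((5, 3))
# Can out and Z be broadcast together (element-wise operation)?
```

No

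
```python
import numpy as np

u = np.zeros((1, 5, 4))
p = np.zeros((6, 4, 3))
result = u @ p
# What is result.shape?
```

(6, 5, 3)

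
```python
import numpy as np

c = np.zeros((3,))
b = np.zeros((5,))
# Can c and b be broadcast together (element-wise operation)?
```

No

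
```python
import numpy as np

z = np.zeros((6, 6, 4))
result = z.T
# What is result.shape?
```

(4, 6, 6)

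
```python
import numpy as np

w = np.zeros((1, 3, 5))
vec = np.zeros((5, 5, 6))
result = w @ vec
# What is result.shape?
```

(5, 3, 6)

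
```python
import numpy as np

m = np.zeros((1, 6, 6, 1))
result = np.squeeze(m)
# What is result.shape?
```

(6, 6)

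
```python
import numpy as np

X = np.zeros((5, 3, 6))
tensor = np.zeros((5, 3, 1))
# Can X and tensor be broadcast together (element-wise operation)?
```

Yes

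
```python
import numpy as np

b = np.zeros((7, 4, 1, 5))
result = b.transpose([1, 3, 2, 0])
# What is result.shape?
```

(4, 5, 1, 7)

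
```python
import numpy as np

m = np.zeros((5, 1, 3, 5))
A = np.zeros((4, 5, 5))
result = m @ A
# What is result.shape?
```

(5, 4, 3, 5)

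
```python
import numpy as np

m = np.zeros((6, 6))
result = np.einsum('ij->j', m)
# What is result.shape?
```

(6,)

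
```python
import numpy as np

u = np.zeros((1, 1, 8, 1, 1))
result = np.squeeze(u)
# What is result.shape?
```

(8,)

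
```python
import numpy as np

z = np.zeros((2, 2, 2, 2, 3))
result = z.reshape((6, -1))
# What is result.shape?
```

(6, 8)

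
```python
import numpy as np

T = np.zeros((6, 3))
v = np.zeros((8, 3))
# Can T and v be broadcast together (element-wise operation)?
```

No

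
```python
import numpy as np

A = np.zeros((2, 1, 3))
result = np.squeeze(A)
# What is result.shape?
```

(2, 3)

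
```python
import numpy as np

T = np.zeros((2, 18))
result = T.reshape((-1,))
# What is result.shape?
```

(36,)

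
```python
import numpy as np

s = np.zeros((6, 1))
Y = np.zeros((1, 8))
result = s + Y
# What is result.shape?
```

(6, 8)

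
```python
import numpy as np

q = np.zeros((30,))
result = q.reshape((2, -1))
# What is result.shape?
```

(2, 15)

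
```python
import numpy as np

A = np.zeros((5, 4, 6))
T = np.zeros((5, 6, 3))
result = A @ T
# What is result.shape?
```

(5, 4, 3)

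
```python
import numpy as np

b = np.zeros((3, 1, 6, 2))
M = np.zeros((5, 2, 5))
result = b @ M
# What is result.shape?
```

(3, 5, 6, 5)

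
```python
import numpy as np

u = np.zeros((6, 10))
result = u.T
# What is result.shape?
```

(10, 6)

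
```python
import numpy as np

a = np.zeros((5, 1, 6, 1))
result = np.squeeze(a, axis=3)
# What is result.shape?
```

(5, 1, 6)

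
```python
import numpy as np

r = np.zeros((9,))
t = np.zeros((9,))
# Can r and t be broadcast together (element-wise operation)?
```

Yes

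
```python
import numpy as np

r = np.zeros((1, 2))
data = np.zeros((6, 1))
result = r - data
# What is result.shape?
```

(6, 2)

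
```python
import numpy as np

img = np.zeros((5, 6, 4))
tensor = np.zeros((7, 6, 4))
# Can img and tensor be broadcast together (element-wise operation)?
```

No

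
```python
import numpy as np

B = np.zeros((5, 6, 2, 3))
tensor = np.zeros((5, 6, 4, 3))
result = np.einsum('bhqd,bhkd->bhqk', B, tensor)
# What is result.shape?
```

(5, 6, 2, 4)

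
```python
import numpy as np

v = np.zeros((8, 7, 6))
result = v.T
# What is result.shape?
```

(6, 7, 8)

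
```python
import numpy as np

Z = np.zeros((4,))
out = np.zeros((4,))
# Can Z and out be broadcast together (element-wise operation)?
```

Yes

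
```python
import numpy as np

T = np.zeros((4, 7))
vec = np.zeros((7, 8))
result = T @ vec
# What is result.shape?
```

(4, 8)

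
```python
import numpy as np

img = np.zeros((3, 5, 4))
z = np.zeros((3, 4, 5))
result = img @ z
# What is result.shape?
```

(3, 5, 5)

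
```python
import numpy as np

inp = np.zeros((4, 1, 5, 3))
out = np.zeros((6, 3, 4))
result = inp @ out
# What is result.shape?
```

(4, 6, 5, 4)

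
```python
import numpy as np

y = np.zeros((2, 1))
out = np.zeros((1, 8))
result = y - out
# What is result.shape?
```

(2, 8)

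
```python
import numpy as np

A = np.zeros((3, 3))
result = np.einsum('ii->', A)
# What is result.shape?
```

()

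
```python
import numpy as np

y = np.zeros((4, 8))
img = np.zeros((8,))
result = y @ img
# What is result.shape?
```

(4,)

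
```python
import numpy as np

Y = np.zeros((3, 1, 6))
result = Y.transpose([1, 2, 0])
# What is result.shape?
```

(1, 6, 3)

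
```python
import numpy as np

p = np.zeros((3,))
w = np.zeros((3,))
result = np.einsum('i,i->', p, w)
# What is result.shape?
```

()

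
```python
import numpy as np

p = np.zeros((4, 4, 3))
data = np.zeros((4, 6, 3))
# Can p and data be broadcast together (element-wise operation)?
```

No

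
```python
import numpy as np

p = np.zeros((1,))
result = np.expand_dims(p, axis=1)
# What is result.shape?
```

(1, 1)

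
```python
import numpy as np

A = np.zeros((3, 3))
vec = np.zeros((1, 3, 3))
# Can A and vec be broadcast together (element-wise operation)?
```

Yes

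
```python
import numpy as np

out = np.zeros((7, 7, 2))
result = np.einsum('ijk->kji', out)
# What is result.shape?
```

(2, 7, 7)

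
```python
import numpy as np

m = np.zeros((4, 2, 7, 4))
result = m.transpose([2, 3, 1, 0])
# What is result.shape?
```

(7, 4, 2, 4)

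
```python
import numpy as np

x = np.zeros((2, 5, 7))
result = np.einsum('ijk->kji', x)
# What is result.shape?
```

(7, 5, 2)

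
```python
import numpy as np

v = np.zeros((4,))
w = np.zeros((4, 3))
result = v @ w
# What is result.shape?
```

(3,)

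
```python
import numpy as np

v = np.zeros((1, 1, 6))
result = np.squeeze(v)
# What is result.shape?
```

(6,)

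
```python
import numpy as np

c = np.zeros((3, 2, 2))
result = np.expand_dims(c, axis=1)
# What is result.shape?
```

(3, 1, 2, 2)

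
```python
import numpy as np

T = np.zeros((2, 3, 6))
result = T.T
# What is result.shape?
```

(6, 3, 2)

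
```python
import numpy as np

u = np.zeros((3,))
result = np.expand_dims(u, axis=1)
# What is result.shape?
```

(3, 1)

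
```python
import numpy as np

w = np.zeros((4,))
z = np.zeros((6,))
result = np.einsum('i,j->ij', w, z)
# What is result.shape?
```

(4, 6)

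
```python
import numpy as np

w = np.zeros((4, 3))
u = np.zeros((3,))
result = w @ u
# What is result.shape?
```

(4,)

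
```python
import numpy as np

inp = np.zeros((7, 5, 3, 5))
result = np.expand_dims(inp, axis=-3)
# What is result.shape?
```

(7, 5, 1, 3, 5)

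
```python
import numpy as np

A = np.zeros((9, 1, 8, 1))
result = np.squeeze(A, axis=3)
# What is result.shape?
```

(9, 1, 8)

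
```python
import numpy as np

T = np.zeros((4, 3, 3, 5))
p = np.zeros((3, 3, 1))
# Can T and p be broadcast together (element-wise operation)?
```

Yes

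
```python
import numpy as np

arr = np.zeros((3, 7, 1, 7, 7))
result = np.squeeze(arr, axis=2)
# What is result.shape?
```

(3, 7, 7, 7)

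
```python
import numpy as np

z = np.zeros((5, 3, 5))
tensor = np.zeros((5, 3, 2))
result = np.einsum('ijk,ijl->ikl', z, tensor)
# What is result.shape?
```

(5, 5, 2)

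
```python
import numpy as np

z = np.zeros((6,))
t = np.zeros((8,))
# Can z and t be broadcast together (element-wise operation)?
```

No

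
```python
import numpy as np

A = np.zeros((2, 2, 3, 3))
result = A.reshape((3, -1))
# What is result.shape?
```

(3, 12)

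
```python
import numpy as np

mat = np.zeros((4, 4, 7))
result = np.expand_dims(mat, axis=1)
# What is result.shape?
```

(4, 1, 4, 7)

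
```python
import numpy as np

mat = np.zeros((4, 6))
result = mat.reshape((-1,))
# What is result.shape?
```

(24,)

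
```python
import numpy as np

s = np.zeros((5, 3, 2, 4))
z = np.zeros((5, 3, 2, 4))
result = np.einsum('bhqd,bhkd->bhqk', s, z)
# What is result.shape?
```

(5, 3, 2, 2)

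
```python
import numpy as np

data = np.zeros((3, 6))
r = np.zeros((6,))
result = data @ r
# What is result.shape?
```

(3,)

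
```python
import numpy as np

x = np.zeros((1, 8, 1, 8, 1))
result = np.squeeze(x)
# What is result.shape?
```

(8, 8)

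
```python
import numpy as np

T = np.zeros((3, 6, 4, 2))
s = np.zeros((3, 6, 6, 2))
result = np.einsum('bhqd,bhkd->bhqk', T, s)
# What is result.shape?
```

(3, 6, 4, 6)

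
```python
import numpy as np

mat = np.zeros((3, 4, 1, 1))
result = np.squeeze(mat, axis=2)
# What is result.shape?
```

(3, 4, 1)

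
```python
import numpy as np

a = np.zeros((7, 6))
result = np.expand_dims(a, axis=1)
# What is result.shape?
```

(7, 1, 6)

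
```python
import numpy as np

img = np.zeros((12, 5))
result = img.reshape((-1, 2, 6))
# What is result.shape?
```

(5, 2, 6)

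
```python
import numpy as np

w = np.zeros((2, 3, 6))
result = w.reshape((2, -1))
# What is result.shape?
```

(2, 18)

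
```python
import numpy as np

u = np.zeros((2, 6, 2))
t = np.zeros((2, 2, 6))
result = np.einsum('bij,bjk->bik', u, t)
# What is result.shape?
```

(2, 6, 6)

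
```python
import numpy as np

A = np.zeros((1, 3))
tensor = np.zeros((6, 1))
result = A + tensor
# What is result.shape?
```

(6, 3)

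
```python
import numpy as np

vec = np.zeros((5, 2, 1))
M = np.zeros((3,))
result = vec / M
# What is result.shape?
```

(5, 2, 3)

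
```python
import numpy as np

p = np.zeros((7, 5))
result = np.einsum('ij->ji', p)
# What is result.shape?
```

(5, 7)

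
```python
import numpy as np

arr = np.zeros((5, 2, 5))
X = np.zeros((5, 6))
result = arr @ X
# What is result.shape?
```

(5, 2, 6)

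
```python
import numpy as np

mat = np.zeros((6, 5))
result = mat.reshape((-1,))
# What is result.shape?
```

(30,)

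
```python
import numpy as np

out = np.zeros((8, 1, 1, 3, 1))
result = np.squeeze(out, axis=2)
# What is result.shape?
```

(8, 1, 3, 1)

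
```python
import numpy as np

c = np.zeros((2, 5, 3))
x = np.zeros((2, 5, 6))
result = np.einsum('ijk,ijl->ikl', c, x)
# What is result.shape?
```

(2, 3, 6)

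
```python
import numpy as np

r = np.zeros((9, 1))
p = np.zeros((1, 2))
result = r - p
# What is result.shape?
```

(9, 2)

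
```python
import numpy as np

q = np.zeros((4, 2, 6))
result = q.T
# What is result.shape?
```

(6, 2, 4)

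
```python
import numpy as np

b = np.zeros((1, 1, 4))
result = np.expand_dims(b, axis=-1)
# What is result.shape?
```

(1, 1, 4, 1)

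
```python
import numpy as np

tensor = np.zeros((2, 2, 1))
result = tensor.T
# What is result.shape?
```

(1, 2, 2)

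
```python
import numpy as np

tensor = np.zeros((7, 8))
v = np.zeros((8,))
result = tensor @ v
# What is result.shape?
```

(7,)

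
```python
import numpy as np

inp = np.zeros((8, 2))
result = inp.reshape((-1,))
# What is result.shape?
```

(16,)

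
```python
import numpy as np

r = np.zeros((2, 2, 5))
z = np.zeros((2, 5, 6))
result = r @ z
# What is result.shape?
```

(2, 2, 6)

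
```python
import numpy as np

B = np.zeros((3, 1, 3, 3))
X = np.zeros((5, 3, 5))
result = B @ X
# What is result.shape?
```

(3, 5, 3, 5)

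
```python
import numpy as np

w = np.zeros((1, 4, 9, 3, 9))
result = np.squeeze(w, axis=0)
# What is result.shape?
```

(4, 9, 3, 9)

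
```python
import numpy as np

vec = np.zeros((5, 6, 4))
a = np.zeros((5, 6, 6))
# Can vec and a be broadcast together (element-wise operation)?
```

No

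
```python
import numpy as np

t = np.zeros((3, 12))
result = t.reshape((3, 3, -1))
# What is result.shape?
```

(3, 3, 4)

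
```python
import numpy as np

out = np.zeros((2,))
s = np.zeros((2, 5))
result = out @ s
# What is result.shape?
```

(5,)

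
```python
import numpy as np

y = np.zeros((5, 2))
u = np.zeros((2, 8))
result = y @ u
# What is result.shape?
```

(5, 8)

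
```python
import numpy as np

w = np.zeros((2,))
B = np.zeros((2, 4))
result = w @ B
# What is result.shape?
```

(4,)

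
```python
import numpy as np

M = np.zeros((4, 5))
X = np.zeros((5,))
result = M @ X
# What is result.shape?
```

(4,)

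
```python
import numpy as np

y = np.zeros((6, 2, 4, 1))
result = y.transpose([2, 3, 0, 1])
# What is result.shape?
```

(4, 1, 6, 2)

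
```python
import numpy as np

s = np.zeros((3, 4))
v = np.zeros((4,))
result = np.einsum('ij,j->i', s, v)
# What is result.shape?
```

(3,)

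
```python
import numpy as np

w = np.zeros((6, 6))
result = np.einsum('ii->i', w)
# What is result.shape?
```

(6,)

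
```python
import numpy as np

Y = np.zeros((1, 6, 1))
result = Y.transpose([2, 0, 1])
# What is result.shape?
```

(1, 1, 6)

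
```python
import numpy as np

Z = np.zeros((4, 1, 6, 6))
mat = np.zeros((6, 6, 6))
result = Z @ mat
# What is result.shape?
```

(4, 6, 6, 6)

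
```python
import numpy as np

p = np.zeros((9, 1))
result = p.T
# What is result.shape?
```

(1, 9)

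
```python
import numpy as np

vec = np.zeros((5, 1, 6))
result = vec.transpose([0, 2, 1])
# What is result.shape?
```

(5, 6, 1)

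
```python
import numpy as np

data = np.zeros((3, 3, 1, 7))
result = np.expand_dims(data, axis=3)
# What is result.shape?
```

(3, 3, 1, 1, 7)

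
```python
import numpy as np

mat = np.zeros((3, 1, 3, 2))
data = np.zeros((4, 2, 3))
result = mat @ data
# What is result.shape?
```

(3, 4, 3, 3)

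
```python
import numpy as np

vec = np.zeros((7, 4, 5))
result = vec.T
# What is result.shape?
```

(5, 4, 7)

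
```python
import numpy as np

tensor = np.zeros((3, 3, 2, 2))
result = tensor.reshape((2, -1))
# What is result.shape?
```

(2, 18)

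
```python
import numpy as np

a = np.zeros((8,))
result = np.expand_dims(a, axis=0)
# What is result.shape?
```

(1, 8)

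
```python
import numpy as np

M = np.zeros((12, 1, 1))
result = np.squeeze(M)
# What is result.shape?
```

(12,)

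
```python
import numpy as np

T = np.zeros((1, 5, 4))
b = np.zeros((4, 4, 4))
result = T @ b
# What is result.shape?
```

(4, 5, 4)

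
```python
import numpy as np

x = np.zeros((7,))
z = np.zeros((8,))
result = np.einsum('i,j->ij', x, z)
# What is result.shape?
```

(7, 8)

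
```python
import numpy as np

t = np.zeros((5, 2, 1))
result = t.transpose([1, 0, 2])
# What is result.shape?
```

(2, 5, 1)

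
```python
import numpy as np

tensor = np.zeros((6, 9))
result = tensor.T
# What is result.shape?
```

(9, 6)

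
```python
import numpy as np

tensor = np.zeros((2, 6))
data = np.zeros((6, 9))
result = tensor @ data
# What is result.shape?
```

(2, 9)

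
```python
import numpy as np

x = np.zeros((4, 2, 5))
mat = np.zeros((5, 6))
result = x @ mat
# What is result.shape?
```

(4, 2, 6)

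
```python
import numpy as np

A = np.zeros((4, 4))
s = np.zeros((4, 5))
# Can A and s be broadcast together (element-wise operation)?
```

No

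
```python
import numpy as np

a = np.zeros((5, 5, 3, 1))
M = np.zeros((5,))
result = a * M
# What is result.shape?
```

(5, 5, 3, 5)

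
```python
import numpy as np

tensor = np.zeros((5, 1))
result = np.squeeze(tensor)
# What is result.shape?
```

(5,)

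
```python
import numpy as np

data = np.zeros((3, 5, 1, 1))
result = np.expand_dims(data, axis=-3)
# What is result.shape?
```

(3, 5, 1, 1, 1)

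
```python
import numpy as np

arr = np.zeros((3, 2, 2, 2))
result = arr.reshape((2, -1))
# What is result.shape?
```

(2, 12)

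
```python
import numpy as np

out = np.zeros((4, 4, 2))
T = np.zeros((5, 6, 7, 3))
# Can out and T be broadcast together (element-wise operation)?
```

No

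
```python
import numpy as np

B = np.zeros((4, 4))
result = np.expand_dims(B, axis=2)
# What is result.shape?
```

(4, 4, 1)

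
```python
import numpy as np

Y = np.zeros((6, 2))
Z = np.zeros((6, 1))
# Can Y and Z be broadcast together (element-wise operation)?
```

Yes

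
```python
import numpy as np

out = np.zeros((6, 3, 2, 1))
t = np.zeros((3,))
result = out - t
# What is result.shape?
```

(6, 3, 2, 3)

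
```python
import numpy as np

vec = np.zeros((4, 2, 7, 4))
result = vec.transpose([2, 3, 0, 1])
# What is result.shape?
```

(7, 4, 4, 2)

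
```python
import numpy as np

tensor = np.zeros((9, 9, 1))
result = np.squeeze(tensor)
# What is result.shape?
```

(9, 9)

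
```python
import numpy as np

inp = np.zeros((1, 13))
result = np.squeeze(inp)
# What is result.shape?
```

(13,)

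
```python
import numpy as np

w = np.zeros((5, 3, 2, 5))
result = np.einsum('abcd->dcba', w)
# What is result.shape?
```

(5, 2, 3, 5)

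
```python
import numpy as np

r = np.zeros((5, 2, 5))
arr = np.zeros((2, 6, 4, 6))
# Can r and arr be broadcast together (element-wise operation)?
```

No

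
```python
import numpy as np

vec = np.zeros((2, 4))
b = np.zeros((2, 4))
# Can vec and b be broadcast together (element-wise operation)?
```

Yes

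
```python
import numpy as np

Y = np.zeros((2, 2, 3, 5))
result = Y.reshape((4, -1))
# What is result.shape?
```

(4, 15)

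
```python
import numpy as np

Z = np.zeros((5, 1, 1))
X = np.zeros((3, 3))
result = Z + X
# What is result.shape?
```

(5, 3, 3)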